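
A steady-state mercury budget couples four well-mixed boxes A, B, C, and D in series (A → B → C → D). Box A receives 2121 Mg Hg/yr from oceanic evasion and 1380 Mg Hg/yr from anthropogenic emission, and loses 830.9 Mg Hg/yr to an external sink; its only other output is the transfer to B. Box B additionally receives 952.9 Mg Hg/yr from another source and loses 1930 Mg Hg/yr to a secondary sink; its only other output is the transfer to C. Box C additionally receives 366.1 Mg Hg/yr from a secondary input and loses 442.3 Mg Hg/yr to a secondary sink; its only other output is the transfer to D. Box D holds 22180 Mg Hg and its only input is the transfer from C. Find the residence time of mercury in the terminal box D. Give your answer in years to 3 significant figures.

13.7 yr

Box A: F(A→B) = (2121 + 1380) − 830.9 = 2670.1 Mg Hg/yr.
Box B: F(B→C) = (2670.1 + 952.9) − 1930 = 1693.0 Mg Hg/yr.
Box C: F(C→D) = (1693.0 + 366.1) − 442.3 = 1616.8 Mg Hg/yr.
Box D throughput = its input = 1616.8 Mg Hg/yr; τ = 22180 / 1616.8 = 13.72 yr.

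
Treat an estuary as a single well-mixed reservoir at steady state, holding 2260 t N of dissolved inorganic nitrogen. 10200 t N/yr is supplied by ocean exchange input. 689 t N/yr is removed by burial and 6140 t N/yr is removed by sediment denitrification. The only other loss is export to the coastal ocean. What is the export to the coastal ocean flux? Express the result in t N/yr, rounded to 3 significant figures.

3370 t N/yr

At steady state ΣF_in = ΣF_out.
ΣF_in = 10200 t N/yr.
Export to the coastal ocean flux = ΣF_in − (689 + 6140) = 10200 − 6829 = 3371 t N/yr.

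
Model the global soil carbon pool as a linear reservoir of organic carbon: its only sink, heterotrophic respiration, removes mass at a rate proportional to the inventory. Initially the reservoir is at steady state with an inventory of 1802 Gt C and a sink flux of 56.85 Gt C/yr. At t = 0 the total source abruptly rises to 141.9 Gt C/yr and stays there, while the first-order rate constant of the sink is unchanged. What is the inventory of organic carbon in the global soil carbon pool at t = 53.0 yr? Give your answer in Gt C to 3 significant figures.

3990 Gt C

τ = M₀/F₀ = 1802/56.85 = 31.70 yr; rate constant k = 1/τ.
New steady state M_∞ = F₁/k = F₁·τ = 141.9 × 31.70 = 4497.9 Gt C.
M(t) = M_∞ + (M₀ − M_∞)·e^(−t/τ); t/τ = 53.0/31.70 = 1.672, so e^(−t/τ) = 0.1879.
M(t) = 4497.9 − 2696 × 0.1879 = 3991.4 Gt C.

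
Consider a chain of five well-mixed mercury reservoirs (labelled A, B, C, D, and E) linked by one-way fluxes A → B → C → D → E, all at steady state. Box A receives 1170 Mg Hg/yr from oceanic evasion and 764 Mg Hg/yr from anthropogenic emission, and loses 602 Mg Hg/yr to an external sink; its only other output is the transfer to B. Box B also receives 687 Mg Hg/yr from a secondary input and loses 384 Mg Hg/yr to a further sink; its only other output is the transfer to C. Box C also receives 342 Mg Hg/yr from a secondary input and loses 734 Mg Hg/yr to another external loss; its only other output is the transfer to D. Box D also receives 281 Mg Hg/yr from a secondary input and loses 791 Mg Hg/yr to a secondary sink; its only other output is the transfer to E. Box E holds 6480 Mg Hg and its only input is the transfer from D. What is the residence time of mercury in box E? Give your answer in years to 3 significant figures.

Box A: F(A→B) = (1170 + 764) − 602 = 1332.0 Mg Hg/yr.
Box B: F(B→C) = (1332.0 + 687) − 384 = 1635.0 Mg Hg/yr.
Box C: F(C→D) = (1635.0 + 342) − 734 = 1243.0 Mg Hg/yr.
Box D: F(D→E) = (1243.0 + 281) − 791 = 733.00 Mg Hg/yr.
Box E throughput = its input = 733.00 Mg Hg/yr; τ = 6480 / 733.00 = 8.840 yr.

8.84 yr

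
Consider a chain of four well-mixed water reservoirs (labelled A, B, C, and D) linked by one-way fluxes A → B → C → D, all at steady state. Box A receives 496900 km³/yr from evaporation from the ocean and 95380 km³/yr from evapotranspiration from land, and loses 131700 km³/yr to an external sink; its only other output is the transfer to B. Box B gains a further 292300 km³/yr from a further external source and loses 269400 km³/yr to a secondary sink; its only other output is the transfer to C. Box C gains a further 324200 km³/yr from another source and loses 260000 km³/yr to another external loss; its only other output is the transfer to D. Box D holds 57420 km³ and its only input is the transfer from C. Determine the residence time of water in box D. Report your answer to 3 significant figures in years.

0.105 yr

Box A: F(A→B) = (496900 + 95380) − 131700 = 460580 km³/yr.
Box B: F(B→C) = (460580 + 292300) − 269400 = 483480 km³/yr.
Box C: F(C→D) = (483480 + 324200) − 260000 = 547680 km³/yr.
Box D throughput = its input = 547680 km³/yr; τ = 57420 / 547680 = 0.1048 yr.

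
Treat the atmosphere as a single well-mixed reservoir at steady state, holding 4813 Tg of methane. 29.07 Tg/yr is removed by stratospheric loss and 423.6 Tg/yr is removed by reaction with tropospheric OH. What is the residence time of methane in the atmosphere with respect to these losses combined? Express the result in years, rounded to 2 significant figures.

11 yr

Total removal = 29.07 + 423.6 = 452.67 Tg/yr.
τ = M / ΣF_out = 4813 / 452.67 = 10.63 yr.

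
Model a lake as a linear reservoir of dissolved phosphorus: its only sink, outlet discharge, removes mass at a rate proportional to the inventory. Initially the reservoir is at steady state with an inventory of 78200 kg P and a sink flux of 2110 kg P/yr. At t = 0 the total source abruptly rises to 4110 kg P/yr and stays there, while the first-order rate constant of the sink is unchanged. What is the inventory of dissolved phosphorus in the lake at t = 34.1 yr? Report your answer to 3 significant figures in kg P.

123000 kg P

τ = M₀/F₀ = 78200/2110 = 37.06 yr; rate constant k = 1/τ.
New steady state M_∞ = F₁/k = F₁·τ = 4110 × 37.06 = 152320 kg P.
M(t) = M_∞ + (M₀ − M_∞)·e^(−t/τ); t/τ = 34.1/37.06 = 0.9201, so e^(−t/τ) = 0.3985.
M(t) = 152320 − 74120 × 0.3985 = 122790 kg P.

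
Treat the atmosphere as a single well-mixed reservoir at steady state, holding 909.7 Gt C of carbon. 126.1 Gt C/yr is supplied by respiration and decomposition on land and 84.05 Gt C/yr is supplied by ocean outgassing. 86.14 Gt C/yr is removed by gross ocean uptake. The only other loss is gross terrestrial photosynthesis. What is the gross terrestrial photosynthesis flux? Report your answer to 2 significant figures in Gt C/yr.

At steady state ΣF_in = ΣF_out.
ΣF_in = 126.1 + 84.05 = 210.15 Gt C/yr.
Gross terrestrial photosynthesis flux = ΣF_in − (86.14) = 210.15 − 86.14 = 124.0 Gt C/yr.

120 Gt C/yr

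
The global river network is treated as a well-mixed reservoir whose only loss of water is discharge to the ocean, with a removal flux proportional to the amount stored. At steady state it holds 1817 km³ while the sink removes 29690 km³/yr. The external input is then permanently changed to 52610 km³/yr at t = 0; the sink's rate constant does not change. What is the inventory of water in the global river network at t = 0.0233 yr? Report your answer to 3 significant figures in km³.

τ = M₀/F₀ = 1817/29690 = 0.06120 yr; rate constant k = 1/τ.
New steady state M_∞ = F₁/k = F₁·τ = 52610 × 0.06120 = 3219.7 km³.
M(t) = M_∞ + (M₀ − M_∞)·e^(−t/τ); t/τ = 0.0233/0.06120 = 0.3807, so e^(−t/τ) = 0.6834.
M(t) = 3219.7 − 1403 × 0.6834 = 2261.1 km³.

2260 km³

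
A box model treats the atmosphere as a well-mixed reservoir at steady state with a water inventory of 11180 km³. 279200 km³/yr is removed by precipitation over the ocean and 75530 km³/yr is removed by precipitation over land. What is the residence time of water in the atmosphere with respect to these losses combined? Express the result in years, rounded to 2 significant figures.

0.032 yr

Total removal = 279200 + 75530 = 354730 km³/yr.
τ = M / ΣF_out = 11180 / 354730 = 0.03152 yr.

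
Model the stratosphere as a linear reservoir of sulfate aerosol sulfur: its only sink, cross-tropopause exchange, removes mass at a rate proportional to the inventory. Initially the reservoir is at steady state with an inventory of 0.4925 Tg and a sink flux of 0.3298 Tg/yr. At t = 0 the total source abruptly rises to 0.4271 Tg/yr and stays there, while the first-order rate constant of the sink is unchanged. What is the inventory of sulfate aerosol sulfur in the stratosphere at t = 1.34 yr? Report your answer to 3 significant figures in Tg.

The sink rate constant is k = F₀/M₀ = 0.3298/0.4925 = 0.6696 yr⁻¹.
Solving dM/dt = F₁ − kM with M(0) = M₀ gives M(t) = F₁/k + (M₀ − F₁/k)·e^(−kt).
F₁/k = 0.4271/0.6696 = 0.63780 Tg; kt = 0.6696 × 1.34 = 0.8973, e^(−kt) = 0.4077.
M(1.34) = 0.63780 + (0.4925 − 0.63780) × 0.4077 = 0.63780 − 0.05923 = 0.57857 Tg.

0.579 Tg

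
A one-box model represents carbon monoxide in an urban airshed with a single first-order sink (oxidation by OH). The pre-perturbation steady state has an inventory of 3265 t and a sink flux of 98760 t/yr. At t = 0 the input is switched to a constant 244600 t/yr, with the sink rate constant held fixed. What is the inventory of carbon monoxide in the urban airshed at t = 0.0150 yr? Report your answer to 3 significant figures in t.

τ = M₀/F₀ = 3265/98760 = 0.03306 yr; rate constant k = 1/τ.
New steady state M_∞ = F₁/k = F₁·τ = 244600 × 0.03306 = 8086.5 t.
M(t) = M_∞ + (M₀ − M_∞)·e^(−t/τ); t/τ = 0.0150/0.03306 = 0.4537, so e^(−t/τ) = 0.6353.
M(t) = 8086.5 − 4821 × 0.6353 = 5023.6 t.

5020 t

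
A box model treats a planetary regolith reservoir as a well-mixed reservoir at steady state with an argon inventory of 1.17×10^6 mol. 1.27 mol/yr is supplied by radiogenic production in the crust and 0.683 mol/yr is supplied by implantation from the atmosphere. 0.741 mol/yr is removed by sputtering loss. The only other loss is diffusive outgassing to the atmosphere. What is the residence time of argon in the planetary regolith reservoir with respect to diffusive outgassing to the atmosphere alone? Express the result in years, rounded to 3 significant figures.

965000 yr

At steady state ΣF_in = ΣF_out.
ΣF_in = 1.27 + 0.683 = 1.9530 mol/yr.
Diffusive outgassing to the atmosphere flux = ΣF_in − (0.741) = 1.9530 − 0.7410 = 1.212 mol/yr.
τ = M / F = 1.17×10^6 / 1.212 = 965300 yr.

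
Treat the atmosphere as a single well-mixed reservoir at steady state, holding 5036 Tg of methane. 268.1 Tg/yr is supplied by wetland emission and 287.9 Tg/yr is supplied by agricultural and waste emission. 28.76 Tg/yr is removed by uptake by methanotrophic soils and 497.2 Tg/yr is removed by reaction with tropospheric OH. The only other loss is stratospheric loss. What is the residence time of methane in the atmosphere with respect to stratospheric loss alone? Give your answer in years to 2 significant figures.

170 yr

At steady state ΣF_in = ΣF_out.
ΣF_in = 268.1 + 287.9 = 556.00 Tg/yr.
Stratospheric loss flux = ΣF_in − (28.76 + 497.2) = 556.00 − 526.0 = 30.04 Tg/yr.
τ = M / F = 5036 / 30.04 = 167.6 yr.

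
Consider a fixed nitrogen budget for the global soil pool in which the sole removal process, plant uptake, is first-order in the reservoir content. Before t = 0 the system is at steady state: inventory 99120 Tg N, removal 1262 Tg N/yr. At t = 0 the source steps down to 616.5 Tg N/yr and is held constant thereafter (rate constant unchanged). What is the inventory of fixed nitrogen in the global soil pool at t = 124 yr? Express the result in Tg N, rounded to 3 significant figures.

58900 Tg N

The sink rate constant is k = F₀/M₀ = 1262/99120 = 0.01273 yr⁻¹.
Solving dM/dt = F₁ − kM with M(0) = M₀ gives M(t) = F₁/k + (M₀ − F₁/k)·e^(−kt).
F₁/k = 616.5/0.01273 = 48421 Tg N; kt = 0.01273 × 124 = 1.579, e^(−kt) = 0.2062.
M(124) = 48421 + (99120 − 48421) × 0.2062 = 48421 + 10460 = 58877 Tg N.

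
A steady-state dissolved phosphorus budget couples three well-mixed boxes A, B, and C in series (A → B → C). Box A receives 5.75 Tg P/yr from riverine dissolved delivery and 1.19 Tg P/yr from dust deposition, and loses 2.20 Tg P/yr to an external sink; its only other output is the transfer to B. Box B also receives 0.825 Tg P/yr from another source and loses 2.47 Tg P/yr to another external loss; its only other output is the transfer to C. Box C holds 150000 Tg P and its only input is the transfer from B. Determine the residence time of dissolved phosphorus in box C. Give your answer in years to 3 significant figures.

Box A: F(A→B) = (5.75 + 1.19) − 2.20 = 4.7400 Tg P/yr.
Box B: F(B→C) = (4.7400 + 0.825) − 2.47 = 3.0950 Tg P/yr.
Box C throughput = its input = 3.0950 Tg P/yr; τ = 150000 / 3.0950 = 48470 yr.

48500 yr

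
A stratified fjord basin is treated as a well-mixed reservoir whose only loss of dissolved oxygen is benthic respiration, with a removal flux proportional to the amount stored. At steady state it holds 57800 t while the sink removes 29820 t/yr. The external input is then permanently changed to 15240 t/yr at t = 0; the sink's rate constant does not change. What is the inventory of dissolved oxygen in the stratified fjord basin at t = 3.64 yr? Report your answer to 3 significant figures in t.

33900 t

The sink rate constant is k = F₀/M₀ = 29820/57800 = 0.5159 yr⁻¹.
Solving dM/dt = F₁ − kM with M(0) = M₀ gives M(t) = F₁/k + (M₀ − F₁/k)·e^(−kt).
F₁/k = 15240/0.5159 = 29540 t; kt = 0.5159 × 3.64 = 1.878, e^(−kt) = 0.1529.
M(3.64) = 29540 + (57800 − 29540) × 0.1529 = 29540 + 4321 = 33861 t.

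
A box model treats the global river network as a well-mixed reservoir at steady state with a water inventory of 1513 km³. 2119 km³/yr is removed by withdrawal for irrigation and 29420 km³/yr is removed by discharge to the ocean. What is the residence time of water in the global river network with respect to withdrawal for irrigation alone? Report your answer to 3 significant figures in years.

0.714 yr

Residence time with respect to a single sink: τ = M / F_sink.
τ = 1513 / 2119 = 0.7140 yr.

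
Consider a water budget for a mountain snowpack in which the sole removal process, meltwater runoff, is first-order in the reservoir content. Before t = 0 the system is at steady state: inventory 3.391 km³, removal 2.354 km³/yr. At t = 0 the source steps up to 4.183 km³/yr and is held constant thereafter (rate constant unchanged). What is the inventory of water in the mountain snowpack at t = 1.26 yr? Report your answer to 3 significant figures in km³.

Residence time τ = M₀/F₀ = 1.441 yr. The eventual steady state is M_∞ = M₀·(F₁/F₀) = 3.391 × 4.183/2.354 = 6.0257 km³.
The anomaly ΔM(t) = M(t) − M_∞ decays as ΔM₀·e^(−t/τ) with ΔM₀ = 3.391 − 6.0257 = −2.635 km³.
At t = 1.26 yr, e^(−t/τ) = e^(−0.8747) = 0.4170, so ΔM = −1.099 km³ and M = 6.0257 − 1.099 = 4.9271 km³.

4.93 km³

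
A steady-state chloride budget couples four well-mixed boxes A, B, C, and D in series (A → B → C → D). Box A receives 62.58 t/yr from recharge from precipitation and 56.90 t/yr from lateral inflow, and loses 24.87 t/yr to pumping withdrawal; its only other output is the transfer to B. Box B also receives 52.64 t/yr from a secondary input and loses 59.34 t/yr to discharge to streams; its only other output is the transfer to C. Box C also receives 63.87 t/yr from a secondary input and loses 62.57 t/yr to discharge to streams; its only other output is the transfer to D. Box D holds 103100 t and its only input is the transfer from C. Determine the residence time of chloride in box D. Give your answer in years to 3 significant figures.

1160 yr

Box A: F(A→B) = (62.58 + 56.90) − 24.87 = 94.610 t/yr.
Box B: F(B→C) = (94.610 + 52.64) − 59.34 = 87.910 t/yr.
Box C: F(C→D) = (87.910 + 63.87) − 62.57 = 89.210 t/yr.
Box D throughput = its input = 89.210 t/yr; τ = 103100 / 89.210 = 1156 yr.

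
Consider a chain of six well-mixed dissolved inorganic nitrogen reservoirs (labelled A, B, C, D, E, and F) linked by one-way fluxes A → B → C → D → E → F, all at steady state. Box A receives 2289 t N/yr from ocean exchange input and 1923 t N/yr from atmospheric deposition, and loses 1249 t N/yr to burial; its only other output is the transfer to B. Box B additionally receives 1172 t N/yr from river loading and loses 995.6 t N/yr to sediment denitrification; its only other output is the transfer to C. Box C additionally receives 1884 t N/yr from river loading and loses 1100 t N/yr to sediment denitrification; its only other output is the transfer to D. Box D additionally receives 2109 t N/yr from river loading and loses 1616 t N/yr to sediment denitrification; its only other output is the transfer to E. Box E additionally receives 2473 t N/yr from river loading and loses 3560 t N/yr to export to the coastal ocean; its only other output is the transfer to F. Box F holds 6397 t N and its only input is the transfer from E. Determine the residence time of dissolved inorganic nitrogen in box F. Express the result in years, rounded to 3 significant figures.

1.92 yr

Box A: F(A→B) = (2289 + 1923) − 1249 = 2963.0 t N/yr.
Box B: F(B→C) = (2963.0 + 1172) − 995.6 = 3139.4 t N/yr.
Box C: F(C→D) = (3139.4 + 1884) − 1100 = 3923.4 t N/yr.
Box D: F(D→E) = (3923.4 + 2109) − 1616 = 4416.4 t N/yr.
Box E: F(E→F) = (4416.4 + 2473) − 3560 = 3329.4 t N/yr.
Box F throughput = its input = 3329.4 t N/yr; τ = 6397 / 3329.4 = 1.921 yr.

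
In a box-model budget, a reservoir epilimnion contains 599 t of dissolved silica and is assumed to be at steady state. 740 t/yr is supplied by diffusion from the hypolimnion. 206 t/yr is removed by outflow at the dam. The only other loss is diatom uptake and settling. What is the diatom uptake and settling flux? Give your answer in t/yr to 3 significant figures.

At steady state ΣF_in = ΣF_out.
ΣF_in = 740.00 t/yr.
Diatom uptake and settling flux = ΣF_in − (206) = 740.00 − 206.0 = 534.0 t/yr.

534 t/yr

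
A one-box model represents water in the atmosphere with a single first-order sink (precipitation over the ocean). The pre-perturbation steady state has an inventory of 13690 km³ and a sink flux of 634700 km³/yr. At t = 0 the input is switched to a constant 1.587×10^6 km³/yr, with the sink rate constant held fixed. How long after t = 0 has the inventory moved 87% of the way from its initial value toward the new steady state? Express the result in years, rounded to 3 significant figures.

τ = M₀/F₀ = 13690/634700 = 0.02157 yr.
The remaining gap fraction is e^(−t/τ); 87% covered ⇒ e^(−t/τ) = 0.130.
t = −τ ln(0.130) = 0.02157 × 2.040 = 0.04401 yr.

0.0440 yr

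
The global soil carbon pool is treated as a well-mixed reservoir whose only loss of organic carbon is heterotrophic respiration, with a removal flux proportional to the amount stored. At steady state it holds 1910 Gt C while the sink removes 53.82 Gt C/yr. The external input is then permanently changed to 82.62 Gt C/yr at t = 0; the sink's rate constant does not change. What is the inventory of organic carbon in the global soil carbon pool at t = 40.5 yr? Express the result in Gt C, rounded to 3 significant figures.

τ = M₀/F₀ = 1910/53.82 = 35.49 yr; rate constant k = 1/τ.
New steady state M_∞ = F₁/k = F₁·τ = 82.62 × 35.49 = 2932.1 Gt C.
M(t) = M_∞ + (M₀ − M_∞)·e^(−t/τ); t/τ = 40.5/35.49 = 1.141, so e^(−t/τ) = 0.3194.
M(t) = 2932.1 − 1022 × 0.3194 = 2605.6 Gt C.

2610 Gt C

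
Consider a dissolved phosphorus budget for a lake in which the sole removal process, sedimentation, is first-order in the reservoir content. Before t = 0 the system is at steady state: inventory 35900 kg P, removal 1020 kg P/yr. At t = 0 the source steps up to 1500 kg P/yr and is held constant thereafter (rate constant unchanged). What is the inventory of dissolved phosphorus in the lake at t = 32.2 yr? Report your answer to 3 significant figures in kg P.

Residence time τ = M₀/F₀ = 35.20 yr. The eventual steady state is M_∞ = M₀·(F₁/F₀) = 35900 × 1500/1020 = 52794 kg P.
The anomaly ΔM(t) = M(t) − M_∞ decays as ΔM₀·e^(−t/τ) with ΔM₀ = 35900 − 52794 = −16890 kg P.
At t = 32.2 yr, e^(−t/τ) = e^(−0.9149) = 0.4006, so ΔM = −6767 kg P and M = 52794 − 6767 = 46027 kg P.

46000 kg P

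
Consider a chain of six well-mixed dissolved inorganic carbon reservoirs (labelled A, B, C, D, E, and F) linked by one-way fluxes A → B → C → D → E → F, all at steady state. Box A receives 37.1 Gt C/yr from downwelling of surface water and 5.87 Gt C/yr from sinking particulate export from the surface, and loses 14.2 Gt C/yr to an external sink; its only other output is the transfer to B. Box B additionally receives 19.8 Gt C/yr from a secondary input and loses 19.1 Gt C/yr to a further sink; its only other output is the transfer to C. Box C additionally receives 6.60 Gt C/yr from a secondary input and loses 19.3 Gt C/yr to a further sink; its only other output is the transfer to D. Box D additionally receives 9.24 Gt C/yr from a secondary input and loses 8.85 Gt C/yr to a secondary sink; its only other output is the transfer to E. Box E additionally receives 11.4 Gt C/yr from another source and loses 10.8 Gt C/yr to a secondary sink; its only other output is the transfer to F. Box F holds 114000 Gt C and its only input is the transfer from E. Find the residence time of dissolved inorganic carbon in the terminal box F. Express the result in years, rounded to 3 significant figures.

Box A: F(A→B) = (37.1 + 5.87) − 14.2 = 28.770 Gt C/yr.
Box B: F(B→C) = (28.770 + 19.8) − 19.1 = 29.470 Gt C/yr.
Box C: F(C→D) = (29.470 + 6.60) − 19.3 = 16.770 Gt C/yr.
Box D: F(D→E) = (16.770 + 9.24) − 8.85 = 17.160 Gt C/yr.
Box E: F(E→F) = (17.160 + 11.4) − 10.8 = 17.760 Gt C/yr.
Box F throughput = its input = 17.760 Gt C/yr; τ = 114000 / 17.760 = 6419 yr.

6420 yr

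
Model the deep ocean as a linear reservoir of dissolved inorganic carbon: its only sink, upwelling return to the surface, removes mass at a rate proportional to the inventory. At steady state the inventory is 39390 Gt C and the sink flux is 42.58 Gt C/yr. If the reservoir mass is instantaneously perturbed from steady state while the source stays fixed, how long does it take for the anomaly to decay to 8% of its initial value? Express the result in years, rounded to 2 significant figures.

For a linear reservoir the anomaly decays as exp(−t/τ) with τ = M/F = 39390/42.58 = 925.1 yr.
exp(−t/τ) = 0.08 ⇒ t = −τ ln(0.08) = 925.1 × 2.526 = 2337 yr.

2300 yr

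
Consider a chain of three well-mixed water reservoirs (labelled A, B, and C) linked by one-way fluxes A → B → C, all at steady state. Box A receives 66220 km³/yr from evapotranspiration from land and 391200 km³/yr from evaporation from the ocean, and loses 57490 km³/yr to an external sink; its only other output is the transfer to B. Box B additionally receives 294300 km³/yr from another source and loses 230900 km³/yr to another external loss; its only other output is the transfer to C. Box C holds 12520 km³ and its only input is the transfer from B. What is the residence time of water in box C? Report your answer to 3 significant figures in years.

0.0270 yr

Box A: F(A→B) = (66220 + 391200) − 57490 = 399930 km³/yr.
Box B: F(B→C) = (399930 + 294300) − 230900 = 463330 km³/yr.
Box C throughput = its input = 463330 km³/yr; τ = 12520 / 463330 = 0.02702 yr.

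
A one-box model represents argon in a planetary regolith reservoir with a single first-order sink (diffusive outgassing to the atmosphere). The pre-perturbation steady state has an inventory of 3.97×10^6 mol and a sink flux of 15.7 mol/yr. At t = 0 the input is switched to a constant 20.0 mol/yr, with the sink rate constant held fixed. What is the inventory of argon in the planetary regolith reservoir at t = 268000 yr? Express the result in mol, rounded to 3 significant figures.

4.68×10^6 mol

Residence time τ = M₀/F₀ = 252900 yr. The eventual steady state is M_∞ = M₀·(F₁/F₀) = 3.97×10^6 × 20.0/15.7 = 5.0573×10^6 mol.
The anomaly ΔM(t) = M(t) − M_∞ decays as ΔM₀·e^(−t/τ) with ΔM₀ = 3.97×10^6 − 5.0573×10^6 = −1.087×10^6 mol.
At t = 268000 yr, e^(−t/τ) = e^(−1.060) = 0.3465, so ΔM = −376800 mol and M = 5.0573×10^6 − 376800 = 4.6806×10^6 mol.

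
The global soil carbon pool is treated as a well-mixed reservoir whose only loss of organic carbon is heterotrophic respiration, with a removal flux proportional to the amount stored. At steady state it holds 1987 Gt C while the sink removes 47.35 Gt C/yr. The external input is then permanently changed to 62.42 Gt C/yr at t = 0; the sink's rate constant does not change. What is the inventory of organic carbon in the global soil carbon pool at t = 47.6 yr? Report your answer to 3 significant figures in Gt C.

2420 Gt C

The sink rate constant is k = F₀/M₀ = 47.35/1987 = 0.02383 yr⁻¹.
Solving dM/dt = F₁ − kM with M(0) = M₀ gives M(t) = F₁/k + (M₀ − F₁/k)·e^(−kt).
F₁/k = 62.42/0.02383 = 2619.4 Gt C; kt = 0.02383 × 47.6 = 1.134, e^(−kt) = 0.3216.
M(47.6) = 2619.4 + (1987 − 2619.4) × 0.3216 = 2619.4 − 203.4 = 2416.0 Gt C.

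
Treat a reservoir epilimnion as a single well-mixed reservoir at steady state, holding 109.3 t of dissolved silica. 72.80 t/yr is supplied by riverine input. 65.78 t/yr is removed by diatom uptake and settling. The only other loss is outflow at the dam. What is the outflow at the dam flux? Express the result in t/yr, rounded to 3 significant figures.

At steady state ΣF_in = ΣF_out.
ΣF_in = 72.800 t/yr.
Outflow at the dam flux = ΣF_in − (65.78) = 72.800 − 65.78 = 7.020 t/yr.

7.02 t/yr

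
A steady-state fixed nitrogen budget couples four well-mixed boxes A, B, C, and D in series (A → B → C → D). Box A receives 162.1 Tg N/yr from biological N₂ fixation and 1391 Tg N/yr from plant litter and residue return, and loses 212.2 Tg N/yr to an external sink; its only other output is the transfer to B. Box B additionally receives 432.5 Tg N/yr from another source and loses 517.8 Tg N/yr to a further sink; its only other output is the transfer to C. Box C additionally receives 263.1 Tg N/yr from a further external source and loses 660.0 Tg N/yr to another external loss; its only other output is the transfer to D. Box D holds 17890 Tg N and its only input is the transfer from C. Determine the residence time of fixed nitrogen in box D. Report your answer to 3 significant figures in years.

Box A: F(A→B) = (162.1 + 1391) − 212.2 = 1340.9 Tg N/yr.
Box B: F(B→C) = (1340.9 + 432.5) − 517.8 = 1255.6 Tg N/yr.
Box C: F(C→D) = (1255.6 + 263.1) − 660.0 = 858.70 Tg N/yr.
Box D throughput = its input = 858.70 Tg N/yr; τ = 17890 / 858.70 = 20.83 yr.

20.8 yr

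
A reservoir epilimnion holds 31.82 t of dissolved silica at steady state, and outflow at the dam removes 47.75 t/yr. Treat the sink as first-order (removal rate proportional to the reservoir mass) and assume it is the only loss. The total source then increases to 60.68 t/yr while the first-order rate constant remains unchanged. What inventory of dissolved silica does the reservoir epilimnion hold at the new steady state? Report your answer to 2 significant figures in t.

40 t

Rate constant k = F/M = 47.75 / 31.82 = 1.501 yr⁻¹.
At the new steady state, source = k·M_new ⇒ M_new = 60.68 / 1.501 = 40.44 t.
(Equivalently M_new = M × F_new/F_old = 31.82 × 60.68/47.75.)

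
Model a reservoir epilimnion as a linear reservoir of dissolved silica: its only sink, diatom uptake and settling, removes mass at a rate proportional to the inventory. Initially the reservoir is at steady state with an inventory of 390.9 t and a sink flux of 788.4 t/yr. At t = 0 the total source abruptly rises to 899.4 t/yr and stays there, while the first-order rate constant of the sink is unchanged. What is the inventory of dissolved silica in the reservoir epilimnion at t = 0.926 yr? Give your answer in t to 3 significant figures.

437 t

τ = M₀/F₀ = 390.9/788.4 = 0.4958 yr; rate constant k = 1/τ.
New steady state M_∞ = F₁/k = F₁·τ = 899.4 × 0.4958 = 445.94 t.
M(t) = M_∞ + (M₀ − M_∞)·e^(−t/τ); t/τ = 0.926/0.4958 = 1.868, so e^(−t/τ) = 0.1545.
M(t) = 445.94 − 55.04 × 0.1545 = 437.43 t.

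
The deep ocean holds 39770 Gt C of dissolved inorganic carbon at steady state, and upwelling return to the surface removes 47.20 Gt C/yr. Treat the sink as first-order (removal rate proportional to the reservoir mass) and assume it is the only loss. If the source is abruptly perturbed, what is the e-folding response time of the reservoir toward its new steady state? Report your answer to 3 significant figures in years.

For a linear reservoir the response time equals the residence time τ = M/F.
τ = 39770 / 47.20 = 842.6 yr.

843 yr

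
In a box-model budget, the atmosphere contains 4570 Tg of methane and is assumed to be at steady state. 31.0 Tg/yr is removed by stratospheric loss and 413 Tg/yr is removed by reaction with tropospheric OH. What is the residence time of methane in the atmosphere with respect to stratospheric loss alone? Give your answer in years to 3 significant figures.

Residence time with respect to a single sink: τ = M / F_sink.
τ = 4570 / 31.0 = 147.4 yr.

147 yr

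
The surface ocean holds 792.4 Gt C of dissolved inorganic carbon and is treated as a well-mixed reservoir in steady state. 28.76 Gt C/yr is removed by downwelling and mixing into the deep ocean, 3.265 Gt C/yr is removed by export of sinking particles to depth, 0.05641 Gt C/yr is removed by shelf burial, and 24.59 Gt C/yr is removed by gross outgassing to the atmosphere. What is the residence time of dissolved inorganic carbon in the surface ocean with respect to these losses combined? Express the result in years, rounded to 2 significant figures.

Total removal = 28.76 + 3.265 + 0.05641 + 24.59 = 56.671 Gt C/yr.
τ = M / ΣF_out = 792.4 / 56.671 = 13.98 yr.

14 yr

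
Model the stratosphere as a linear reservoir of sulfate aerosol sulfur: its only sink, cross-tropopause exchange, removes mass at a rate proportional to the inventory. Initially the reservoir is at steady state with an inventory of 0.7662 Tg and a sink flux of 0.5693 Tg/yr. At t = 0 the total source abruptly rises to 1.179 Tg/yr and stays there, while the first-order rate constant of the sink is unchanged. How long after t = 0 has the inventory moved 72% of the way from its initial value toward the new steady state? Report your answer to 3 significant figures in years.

τ = M₀/F₀ = 0.7662/0.5693 = 1.346 yr.
The remaining gap fraction is e^(−t/τ); 72% covered ⇒ e^(−t/τ) = 0.280.
t = −τ ln(0.280) = 1.346 × 1.273 = 1.713 yr.

1.71 yr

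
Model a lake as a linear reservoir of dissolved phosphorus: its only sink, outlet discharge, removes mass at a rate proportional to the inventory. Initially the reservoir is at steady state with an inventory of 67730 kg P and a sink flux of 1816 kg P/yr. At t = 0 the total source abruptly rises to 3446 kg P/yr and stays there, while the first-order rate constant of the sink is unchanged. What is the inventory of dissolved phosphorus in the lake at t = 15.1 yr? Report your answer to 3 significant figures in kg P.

88000 kg P

The sink rate constant is k = F₀/M₀ = 1816/67730 = 0.02681 yr⁻¹.
Solving dM/dt = F₁ − kM with M(0) = M₀ gives M(t) = F₁/k + (M₀ − F₁/k)·e^(−kt).
F₁/k = 3446/0.02681 = 128520 kg P; kt = 0.02681 × 15.1 = 0.4049, e^(−kt) = 0.6671.
M(15.1) = 128520 + (67730 − 128520) × 0.6671 = 128520 − 40550 = 87970 kg P.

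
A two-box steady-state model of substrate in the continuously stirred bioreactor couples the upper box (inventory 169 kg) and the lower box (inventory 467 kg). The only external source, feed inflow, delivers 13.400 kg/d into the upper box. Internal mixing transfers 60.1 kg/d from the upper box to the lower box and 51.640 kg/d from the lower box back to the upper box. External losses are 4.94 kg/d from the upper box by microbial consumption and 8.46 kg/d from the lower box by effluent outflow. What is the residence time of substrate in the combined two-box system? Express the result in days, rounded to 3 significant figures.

47.5 d

For the system as a whole, the A↔B exchange is internal and contributes nothing to the throughput; only the external sinks remove mass.
M_total = 169 + 467 = 636.00 kg.
ΣF_external_out = 4.94 + 8.46 = 13.400 kg/d.
τ = M_total / ΣF_ext = 636.00 / 13.400 = 47.46 d.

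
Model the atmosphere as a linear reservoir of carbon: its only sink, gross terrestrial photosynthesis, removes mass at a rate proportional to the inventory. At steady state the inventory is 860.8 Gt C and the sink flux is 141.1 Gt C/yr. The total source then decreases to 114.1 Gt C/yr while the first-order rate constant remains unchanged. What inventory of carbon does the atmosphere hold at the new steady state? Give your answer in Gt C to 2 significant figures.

Rate constant k = F/M = 141.1 / 860.8 = 0.1639 yr⁻¹.
At the new steady state, source = k·M_new ⇒ M_new = 114.1 / 0.1639 = 696.1 Gt C.
(Equivalently M_new = M × F_new/F_old = 860.8 × 114.1/141.1.)

700 Gt C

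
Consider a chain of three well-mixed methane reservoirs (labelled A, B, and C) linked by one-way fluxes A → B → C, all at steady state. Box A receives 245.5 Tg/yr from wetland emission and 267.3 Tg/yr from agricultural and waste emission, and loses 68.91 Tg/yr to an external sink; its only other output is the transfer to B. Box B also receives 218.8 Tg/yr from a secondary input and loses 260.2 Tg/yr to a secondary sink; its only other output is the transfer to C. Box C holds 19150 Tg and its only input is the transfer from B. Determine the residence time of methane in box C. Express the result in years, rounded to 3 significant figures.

Box A: F(A→B) = (245.5 + 267.3) − 68.91 = 443.89 Tg/yr.
Box B: F(B→C) = (443.89 + 218.8) − 260.2 = 402.49 Tg/yr.
Box C throughput = its input = 402.49 Tg/yr; τ = 19150 / 402.49 = 47.58 yr.

47.6 yr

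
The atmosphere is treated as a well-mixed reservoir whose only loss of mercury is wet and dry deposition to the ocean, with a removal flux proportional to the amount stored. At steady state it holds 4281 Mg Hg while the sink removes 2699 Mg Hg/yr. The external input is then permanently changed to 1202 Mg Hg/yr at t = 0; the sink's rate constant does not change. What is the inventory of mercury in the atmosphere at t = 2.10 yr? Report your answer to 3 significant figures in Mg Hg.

The sink rate constant is k = F₀/M₀ = 2699/4281 = 0.6305 yr⁻¹.
Solving dM/dt = F₁ − kM with M(0) = M₀ gives M(t) = F₁/k + (M₀ − F₁/k)·e^(−kt).
F₁/k = 1202/0.6305 = 1906.5 Mg Hg; kt = 0.6305 × 2.10 = 1.324, e^(−kt) = 0.2661.
M(2.10) = 1906.5 + (4281 − 1906.5) × 0.2661 = 1906.5 + 631.8 = 2538.3 Mg Hg.

2540 Mg Hg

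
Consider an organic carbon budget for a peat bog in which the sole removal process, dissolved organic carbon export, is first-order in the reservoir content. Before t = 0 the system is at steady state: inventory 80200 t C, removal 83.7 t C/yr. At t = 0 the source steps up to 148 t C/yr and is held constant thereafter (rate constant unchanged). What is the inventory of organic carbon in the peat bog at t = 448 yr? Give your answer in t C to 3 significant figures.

103000 t C

The sink rate constant is k = F₀/M₀ = 83.7/80200 = 0.001044 yr⁻¹.
Solving dM/dt = F₁ − kM with M(0) = M₀ gives M(t) = F₁/k + (M₀ − F₁/k)·e^(−kt).
F₁/k = 148/0.001044 = 141810 t C; kt = 0.001044 × 448 = 0.4676, e^(−kt) = 0.6265.
M(448) = 141810 + (80200 − 141810) × 0.6265 = 141810 − 38600 = 103210 t C.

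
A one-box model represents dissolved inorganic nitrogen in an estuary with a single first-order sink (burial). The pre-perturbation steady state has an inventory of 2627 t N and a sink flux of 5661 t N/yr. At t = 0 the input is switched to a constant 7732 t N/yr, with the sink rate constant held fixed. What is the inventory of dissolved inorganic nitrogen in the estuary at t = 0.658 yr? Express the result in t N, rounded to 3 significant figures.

3360 t N

τ = M₀/F₀ = 2627/5661 = 0.4641 yr; rate constant k = 1/τ.
New steady state M_∞ = F₁/k = F₁·τ = 7732 × 0.4641 = 3588.1 t N.
M(t) = M_∞ + (M₀ − M_∞)·e^(−t/τ); t/τ = 0.658/0.4641 = 1.418, so e^(−t/τ) = 0.2422.
M(t) = 3588.1 − 961.1 × 0.2422 = 3355.3 t N.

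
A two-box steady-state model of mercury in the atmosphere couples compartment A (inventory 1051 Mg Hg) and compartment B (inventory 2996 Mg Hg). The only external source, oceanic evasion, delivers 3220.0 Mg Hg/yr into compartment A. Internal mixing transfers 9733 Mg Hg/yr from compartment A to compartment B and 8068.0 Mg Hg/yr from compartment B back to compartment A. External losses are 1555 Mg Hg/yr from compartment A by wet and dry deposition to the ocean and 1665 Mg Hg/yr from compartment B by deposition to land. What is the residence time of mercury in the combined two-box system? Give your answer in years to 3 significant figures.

Residence time in the combined system uses the total inventory and the total *external* removal — internal exchanges between the two boxes cancel.
M_total = 1051 + 2996 = 4047.0 Mg Hg.
ΣF_external_out = 1555 + 1665 = 3220.0 Mg Hg/yr.
τ = M_total / ΣF_ext = 4047.0 / 3220.0 = 1.257 yr.

1.26 yr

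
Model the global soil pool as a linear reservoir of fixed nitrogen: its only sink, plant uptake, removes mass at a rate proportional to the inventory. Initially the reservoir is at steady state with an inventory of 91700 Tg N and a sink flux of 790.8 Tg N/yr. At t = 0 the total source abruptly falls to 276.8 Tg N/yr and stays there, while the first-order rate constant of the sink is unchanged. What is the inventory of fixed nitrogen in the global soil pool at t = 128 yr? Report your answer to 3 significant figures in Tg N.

The sink rate constant is k = F₀/M₀ = 790.8/91700 = 0.008624 yr⁻¹.
Solving dM/dt = F₁ − kM with M(0) = M₀ gives M(t) = F₁/k + (M₀ − F₁/k)·e^(−kt).
F₁/k = 276.8/0.008624 = 32097 Tg N; kt = 0.008624 × 128 = 1.104, e^(−kt) = 0.3316.
M(128) = 32097 + (91700 − 32097) × 0.3316 = 32097 + 19760 = 51861 Tg N.

51900 Tg N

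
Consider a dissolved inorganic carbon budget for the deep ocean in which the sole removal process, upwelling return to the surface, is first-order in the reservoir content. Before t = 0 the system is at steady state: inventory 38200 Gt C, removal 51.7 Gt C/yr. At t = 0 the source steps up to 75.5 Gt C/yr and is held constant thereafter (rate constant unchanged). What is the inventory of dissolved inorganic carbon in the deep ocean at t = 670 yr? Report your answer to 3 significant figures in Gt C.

The sink rate constant is k = F₀/M₀ = 51.7/38200 = 0.001353 yr⁻¹.
Solving dM/dt = F₁ − kM with M(0) = M₀ gives M(t) = F₁/k + (M₀ − F₁/k)·e^(−kt).
F₁/k = 75.5/0.001353 = 55785 Gt C; kt = 0.001353 × 670 = 0.9068, e^(−kt) = 0.4038.
M(670) = 55785 + (38200 − 55785) × 0.4038 = 55785 − 7101 = 48684 Gt C.

48700 Gt C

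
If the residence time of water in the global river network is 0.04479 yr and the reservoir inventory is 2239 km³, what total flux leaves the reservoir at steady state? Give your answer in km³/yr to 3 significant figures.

F = M / τ = 2239 / 0.04479 = 49990 km³/yr.

50000 km³/yr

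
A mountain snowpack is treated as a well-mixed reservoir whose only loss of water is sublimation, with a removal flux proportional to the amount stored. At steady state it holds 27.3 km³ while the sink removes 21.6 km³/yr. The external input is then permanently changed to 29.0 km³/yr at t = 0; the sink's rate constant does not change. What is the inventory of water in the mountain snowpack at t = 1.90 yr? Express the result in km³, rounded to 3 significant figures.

Residence time τ = M₀/F₀ = 1.264 yr. The eventual steady state is M_∞ = M₀·(F₁/F₀) = 27.3 × 29.0/21.6 = 36.653 km³.
The anomaly ΔM(t) = M(t) − M_∞ decays as ΔM₀·e^(−t/τ) with ΔM₀ = 27.3 − 36.653 = −9.353 km³.
At t = 1.90 yr, e^(−t/τ) = e^(−1.503) = 0.2224, so ΔM = −2.080 km³ and M = 36.653 − 2.080 = 34.573 km³.

34.6 km³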